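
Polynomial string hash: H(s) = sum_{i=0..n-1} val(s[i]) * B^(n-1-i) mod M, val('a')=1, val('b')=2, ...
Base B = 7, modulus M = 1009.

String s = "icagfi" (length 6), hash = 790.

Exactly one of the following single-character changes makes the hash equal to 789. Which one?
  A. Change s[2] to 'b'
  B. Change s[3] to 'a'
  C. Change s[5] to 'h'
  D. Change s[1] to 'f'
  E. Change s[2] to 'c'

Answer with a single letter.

Answer: C

Derivation:
Option A: s[2]='a'->'b', delta=(2-1)*7^3 mod 1009 = 343, hash=790+343 mod 1009 = 124
Option B: s[3]='g'->'a', delta=(1-7)*7^2 mod 1009 = 715, hash=790+715 mod 1009 = 496
Option C: s[5]='i'->'h', delta=(8-9)*7^0 mod 1009 = 1008, hash=790+1008 mod 1009 = 789 <-- target
Option D: s[1]='c'->'f', delta=(6-3)*7^4 mod 1009 = 140, hash=790+140 mod 1009 = 930
Option E: s[2]='a'->'c', delta=(3-1)*7^3 mod 1009 = 686, hash=790+686 mod 1009 = 467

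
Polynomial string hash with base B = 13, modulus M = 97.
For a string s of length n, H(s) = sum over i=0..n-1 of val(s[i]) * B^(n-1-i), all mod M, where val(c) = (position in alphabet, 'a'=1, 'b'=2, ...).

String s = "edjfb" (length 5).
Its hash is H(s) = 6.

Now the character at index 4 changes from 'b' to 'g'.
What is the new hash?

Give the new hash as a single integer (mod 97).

val('b') = 2, val('g') = 7
Position k = 4, exponent = n-1-k = 0
B^0 mod M = 13^0 mod 97 = 1
Delta = (7 - 2) * 1 mod 97 = 5
New hash = (6 + 5) mod 97 = 11

Answer: 11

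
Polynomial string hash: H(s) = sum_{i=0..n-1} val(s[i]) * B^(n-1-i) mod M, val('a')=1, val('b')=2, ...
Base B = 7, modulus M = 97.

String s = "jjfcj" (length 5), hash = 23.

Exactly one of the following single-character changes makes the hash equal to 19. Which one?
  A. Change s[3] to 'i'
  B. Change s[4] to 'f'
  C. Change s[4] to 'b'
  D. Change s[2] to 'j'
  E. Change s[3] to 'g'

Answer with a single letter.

Option A: s[3]='c'->'i', delta=(9-3)*7^1 mod 97 = 42, hash=23+42 mod 97 = 65
Option B: s[4]='j'->'f', delta=(6-10)*7^0 mod 97 = 93, hash=23+93 mod 97 = 19 <-- target
Option C: s[4]='j'->'b', delta=(2-10)*7^0 mod 97 = 89, hash=23+89 mod 97 = 15
Option D: s[2]='f'->'j', delta=(10-6)*7^2 mod 97 = 2, hash=23+2 mod 97 = 25
Option E: s[3]='c'->'g', delta=(7-3)*7^1 mod 97 = 28, hash=23+28 mod 97 = 51

Answer: B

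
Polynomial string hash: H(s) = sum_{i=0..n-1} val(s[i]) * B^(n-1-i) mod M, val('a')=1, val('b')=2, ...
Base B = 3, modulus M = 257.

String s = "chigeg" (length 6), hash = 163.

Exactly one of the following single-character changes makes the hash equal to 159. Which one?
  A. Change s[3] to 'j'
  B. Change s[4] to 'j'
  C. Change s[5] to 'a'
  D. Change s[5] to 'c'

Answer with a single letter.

Answer: D

Derivation:
Option A: s[3]='g'->'j', delta=(10-7)*3^2 mod 257 = 27, hash=163+27 mod 257 = 190
Option B: s[4]='e'->'j', delta=(10-5)*3^1 mod 257 = 15, hash=163+15 mod 257 = 178
Option C: s[5]='g'->'a', delta=(1-7)*3^0 mod 257 = 251, hash=163+251 mod 257 = 157
Option D: s[5]='g'->'c', delta=(3-7)*3^0 mod 257 = 253, hash=163+253 mod 257 = 159 <-- target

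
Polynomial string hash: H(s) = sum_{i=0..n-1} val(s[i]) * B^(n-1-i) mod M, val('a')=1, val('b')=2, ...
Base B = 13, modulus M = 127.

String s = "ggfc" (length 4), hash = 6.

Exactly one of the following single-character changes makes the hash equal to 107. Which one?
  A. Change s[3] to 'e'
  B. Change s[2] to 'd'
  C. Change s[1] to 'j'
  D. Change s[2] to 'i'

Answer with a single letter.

Answer: B

Derivation:
Option A: s[3]='c'->'e', delta=(5-3)*13^0 mod 127 = 2, hash=6+2 mod 127 = 8
Option B: s[2]='f'->'d', delta=(4-6)*13^1 mod 127 = 101, hash=6+101 mod 127 = 107 <-- target
Option C: s[1]='g'->'j', delta=(10-7)*13^2 mod 127 = 126, hash=6+126 mod 127 = 5
Option D: s[2]='f'->'i', delta=(9-6)*13^1 mod 127 = 39, hash=6+39 mod 127 = 45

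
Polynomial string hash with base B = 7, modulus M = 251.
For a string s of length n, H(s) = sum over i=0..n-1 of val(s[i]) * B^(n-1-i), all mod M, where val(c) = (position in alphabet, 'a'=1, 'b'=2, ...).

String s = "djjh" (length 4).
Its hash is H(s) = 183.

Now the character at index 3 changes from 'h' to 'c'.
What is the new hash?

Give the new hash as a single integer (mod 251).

Answer: 178

Derivation:
val('h') = 8, val('c') = 3
Position k = 3, exponent = n-1-k = 0
B^0 mod M = 7^0 mod 251 = 1
Delta = (3 - 8) * 1 mod 251 = 246
New hash = (183 + 246) mod 251 = 178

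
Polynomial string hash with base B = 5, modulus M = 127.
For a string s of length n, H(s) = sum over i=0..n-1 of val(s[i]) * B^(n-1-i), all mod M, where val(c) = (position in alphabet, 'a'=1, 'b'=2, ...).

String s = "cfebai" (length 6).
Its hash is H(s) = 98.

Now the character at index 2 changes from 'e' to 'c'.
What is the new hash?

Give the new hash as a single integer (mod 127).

Answer: 102

Derivation:
val('e') = 5, val('c') = 3
Position k = 2, exponent = n-1-k = 3
B^3 mod M = 5^3 mod 127 = 125
Delta = (3 - 5) * 125 mod 127 = 4
New hash = (98 + 4) mod 127 = 102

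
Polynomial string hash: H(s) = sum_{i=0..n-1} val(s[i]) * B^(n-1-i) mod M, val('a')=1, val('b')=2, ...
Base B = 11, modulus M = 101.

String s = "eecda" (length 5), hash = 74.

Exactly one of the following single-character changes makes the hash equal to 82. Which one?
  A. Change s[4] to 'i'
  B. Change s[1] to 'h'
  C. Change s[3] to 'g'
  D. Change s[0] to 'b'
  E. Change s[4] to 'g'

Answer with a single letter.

Option A: s[4]='a'->'i', delta=(9-1)*11^0 mod 101 = 8, hash=74+8 mod 101 = 82 <-- target
Option B: s[1]='e'->'h', delta=(8-5)*11^3 mod 101 = 54, hash=74+54 mod 101 = 27
Option C: s[3]='d'->'g', delta=(7-4)*11^1 mod 101 = 33, hash=74+33 mod 101 = 6
Option D: s[0]='e'->'b', delta=(2-5)*11^4 mod 101 = 12, hash=74+12 mod 101 = 86
Option E: s[4]='a'->'g', delta=(7-1)*11^0 mod 101 = 6, hash=74+6 mod 101 = 80

Answer: A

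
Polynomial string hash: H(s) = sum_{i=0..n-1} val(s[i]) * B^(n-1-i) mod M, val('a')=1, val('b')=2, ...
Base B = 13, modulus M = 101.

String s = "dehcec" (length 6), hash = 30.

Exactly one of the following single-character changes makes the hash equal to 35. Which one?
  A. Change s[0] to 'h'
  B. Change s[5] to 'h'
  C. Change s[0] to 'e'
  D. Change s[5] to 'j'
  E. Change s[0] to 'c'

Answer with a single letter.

Option A: s[0]='d'->'h', delta=(8-4)*13^5 mod 101 = 68, hash=30+68 mod 101 = 98
Option B: s[5]='c'->'h', delta=(8-3)*13^0 mod 101 = 5, hash=30+5 mod 101 = 35 <-- target
Option C: s[0]='d'->'e', delta=(5-4)*13^5 mod 101 = 17, hash=30+17 mod 101 = 47
Option D: s[5]='c'->'j', delta=(10-3)*13^0 mod 101 = 7, hash=30+7 mod 101 = 37
Option E: s[0]='d'->'c', delta=(3-4)*13^5 mod 101 = 84, hash=30+84 mod 101 = 13

Answer: B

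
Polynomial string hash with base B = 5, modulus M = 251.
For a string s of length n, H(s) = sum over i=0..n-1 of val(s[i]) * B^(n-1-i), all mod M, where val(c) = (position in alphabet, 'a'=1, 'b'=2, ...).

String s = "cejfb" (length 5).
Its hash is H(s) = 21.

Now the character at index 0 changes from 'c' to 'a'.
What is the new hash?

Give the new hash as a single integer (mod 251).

Answer: 26

Derivation:
val('c') = 3, val('a') = 1
Position k = 0, exponent = n-1-k = 4
B^4 mod M = 5^4 mod 251 = 123
Delta = (1 - 3) * 123 mod 251 = 5
New hash = (21 + 5) mod 251 = 26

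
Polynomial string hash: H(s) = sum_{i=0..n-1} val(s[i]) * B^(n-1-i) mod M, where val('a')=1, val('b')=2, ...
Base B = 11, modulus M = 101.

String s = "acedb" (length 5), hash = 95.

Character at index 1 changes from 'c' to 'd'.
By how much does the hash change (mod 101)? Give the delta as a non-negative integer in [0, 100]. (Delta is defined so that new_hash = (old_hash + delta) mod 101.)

Delta formula: (val(new) - val(old)) * B^(n-1-k) mod M
  val('d') - val('c') = 4 - 3 = 1
  B^(n-1-k) = 11^3 mod 101 = 18
  Delta = 1 * 18 mod 101 = 18

Answer: 18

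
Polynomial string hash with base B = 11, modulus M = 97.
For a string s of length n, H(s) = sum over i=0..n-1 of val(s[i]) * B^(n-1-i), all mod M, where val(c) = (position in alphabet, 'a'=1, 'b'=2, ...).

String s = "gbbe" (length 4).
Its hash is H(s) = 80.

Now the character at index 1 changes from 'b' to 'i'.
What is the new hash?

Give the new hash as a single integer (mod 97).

val('b') = 2, val('i') = 9
Position k = 1, exponent = n-1-k = 2
B^2 mod M = 11^2 mod 97 = 24
Delta = (9 - 2) * 24 mod 97 = 71
New hash = (80 + 71) mod 97 = 54

Answer: 54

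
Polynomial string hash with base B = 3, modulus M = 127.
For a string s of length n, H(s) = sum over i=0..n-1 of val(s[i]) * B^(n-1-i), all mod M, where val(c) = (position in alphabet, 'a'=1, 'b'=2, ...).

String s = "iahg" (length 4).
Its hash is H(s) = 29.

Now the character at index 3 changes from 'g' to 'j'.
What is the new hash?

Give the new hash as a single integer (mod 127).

Answer: 32

Derivation:
val('g') = 7, val('j') = 10
Position k = 3, exponent = n-1-k = 0
B^0 mod M = 3^0 mod 127 = 1
Delta = (10 - 7) * 1 mod 127 = 3
New hash = (29 + 3) mod 127 = 32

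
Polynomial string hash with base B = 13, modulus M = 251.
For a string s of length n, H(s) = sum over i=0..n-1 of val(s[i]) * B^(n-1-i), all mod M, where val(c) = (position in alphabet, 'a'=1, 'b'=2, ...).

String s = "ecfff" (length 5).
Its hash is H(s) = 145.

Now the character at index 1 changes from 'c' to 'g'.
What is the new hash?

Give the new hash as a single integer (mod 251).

Answer: 148

Derivation:
val('c') = 3, val('g') = 7
Position k = 1, exponent = n-1-k = 3
B^3 mod M = 13^3 mod 251 = 189
Delta = (7 - 3) * 189 mod 251 = 3
New hash = (145 + 3) mod 251 = 148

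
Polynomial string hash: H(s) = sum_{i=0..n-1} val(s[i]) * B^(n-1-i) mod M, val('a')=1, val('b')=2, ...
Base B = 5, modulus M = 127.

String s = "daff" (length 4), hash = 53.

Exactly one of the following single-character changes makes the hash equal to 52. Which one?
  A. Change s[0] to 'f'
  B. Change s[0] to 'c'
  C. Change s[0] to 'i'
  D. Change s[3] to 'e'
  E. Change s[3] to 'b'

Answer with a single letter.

Answer: D

Derivation:
Option A: s[0]='d'->'f', delta=(6-4)*5^3 mod 127 = 123, hash=53+123 mod 127 = 49
Option B: s[0]='d'->'c', delta=(3-4)*5^3 mod 127 = 2, hash=53+2 mod 127 = 55
Option C: s[0]='d'->'i', delta=(9-4)*5^3 mod 127 = 117, hash=53+117 mod 127 = 43
Option D: s[3]='f'->'e', delta=(5-6)*5^0 mod 127 = 126, hash=53+126 mod 127 = 52 <-- target
Option E: s[3]='f'->'b', delta=(2-6)*5^0 mod 127 = 123, hash=53+123 mod 127 = 49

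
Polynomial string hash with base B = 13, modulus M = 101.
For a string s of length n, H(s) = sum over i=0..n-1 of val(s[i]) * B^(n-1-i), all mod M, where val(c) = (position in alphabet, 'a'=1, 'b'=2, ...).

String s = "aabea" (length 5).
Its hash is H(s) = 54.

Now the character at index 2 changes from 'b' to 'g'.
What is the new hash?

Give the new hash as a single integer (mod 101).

val('b') = 2, val('g') = 7
Position k = 2, exponent = n-1-k = 2
B^2 mod M = 13^2 mod 101 = 68
Delta = (7 - 2) * 68 mod 101 = 37
New hash = (54 + 37) mod 101 = 91

Answer: 91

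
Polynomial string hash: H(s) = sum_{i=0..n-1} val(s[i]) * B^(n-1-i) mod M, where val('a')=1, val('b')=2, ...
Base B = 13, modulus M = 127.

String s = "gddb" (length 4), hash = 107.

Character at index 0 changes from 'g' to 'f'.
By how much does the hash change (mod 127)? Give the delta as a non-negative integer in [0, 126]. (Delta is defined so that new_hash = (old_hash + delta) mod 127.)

Delta formula: (val(new) - val(old)) * B^(n-1-k) mod M
  val('f') - val('g') = 6 - 7 = -1
  B^(n-1-k) = 13^3 mod 127 = 38
  Delta = -1 * 38 mod 127 = 89

Answer: 89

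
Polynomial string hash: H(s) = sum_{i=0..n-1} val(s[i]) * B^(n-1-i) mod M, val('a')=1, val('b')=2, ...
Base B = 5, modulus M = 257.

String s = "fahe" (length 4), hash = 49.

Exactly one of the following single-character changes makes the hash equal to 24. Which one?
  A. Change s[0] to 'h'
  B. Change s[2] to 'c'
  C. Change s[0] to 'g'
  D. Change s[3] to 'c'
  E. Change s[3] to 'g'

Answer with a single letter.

Option A: s[0]='f'->'h', delta=(8-6)*5^3 mod 257 = 250, hash=49+250 mod 257 = 42
Option B: s[2]='h'->'c', delta=(3-8)*5^1 mod 257 = 232, hash=49+232 mod 257 = 24 <-- target
Option C: s[0]='f'->'g', delta=(7-6)*5^3 mod 257 = 125, hash=49+125 mod 257 = 174
Option D: s[3]='e'->'c', delta=(3-5)*5^0 mod 257 = 255, hash=49+255 mod 257 = 47
Option E: s[3]='e'->'g', delta=(7-5)*5^0 mod 257 = 2, hash=49+2 mod 257 = 51

Answer: B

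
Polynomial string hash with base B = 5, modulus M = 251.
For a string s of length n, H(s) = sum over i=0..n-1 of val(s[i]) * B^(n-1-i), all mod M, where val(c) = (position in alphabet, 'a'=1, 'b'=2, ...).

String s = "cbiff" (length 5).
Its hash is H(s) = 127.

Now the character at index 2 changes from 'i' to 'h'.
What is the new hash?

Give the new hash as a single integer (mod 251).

Answer: 102

Derivation:
val('i') = 9, val('h') = 8
Position k = 2, exponent = n-1-k = 2
B^2 mod M = 5^2 mod 251 = 25
Delta = (8 - 9) * 25 mod 251 = 226
New hash = (127 + 226) mod 251 = 102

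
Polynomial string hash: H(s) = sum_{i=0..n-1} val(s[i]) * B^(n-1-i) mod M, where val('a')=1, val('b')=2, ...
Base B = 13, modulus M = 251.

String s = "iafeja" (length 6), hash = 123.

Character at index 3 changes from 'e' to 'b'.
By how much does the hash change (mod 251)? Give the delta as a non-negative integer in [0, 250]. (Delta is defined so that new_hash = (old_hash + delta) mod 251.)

Answer: 246

Derivation:
Delta formula: (val(new) - val(old)) * B^(n-1-k) mod M
  val('b') - val('e') = 2 - 5 = -3
  B^(n-1-k) = 13^2 mod 251 = 169
  Delta = -3 * 169 mod 251 = 246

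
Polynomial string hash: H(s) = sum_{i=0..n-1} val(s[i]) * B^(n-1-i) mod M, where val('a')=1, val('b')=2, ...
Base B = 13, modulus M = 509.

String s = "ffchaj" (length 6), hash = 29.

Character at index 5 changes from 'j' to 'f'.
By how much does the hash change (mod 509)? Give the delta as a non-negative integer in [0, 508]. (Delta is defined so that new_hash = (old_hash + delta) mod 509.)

Delta formula: (val(new) - val(old)) * B^(n-1-k) mod M
  val('f') - val('j') = 6 - 10 = -4
  B^(n-1-k) = 13^0 mod 509 = 1
  Delta = -4 * 1 mod 509 = 505

Answer: 505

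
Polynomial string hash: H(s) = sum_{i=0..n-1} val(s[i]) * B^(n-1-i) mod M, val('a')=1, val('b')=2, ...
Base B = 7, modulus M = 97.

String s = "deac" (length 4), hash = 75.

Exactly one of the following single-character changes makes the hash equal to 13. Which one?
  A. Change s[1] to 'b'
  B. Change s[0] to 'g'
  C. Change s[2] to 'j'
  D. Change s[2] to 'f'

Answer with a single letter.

Answer: D

Derivation:
Option A: s[1]='e'->'b', delta=(2-5)*7^2 mod 97 = 47, hash=75+47 mod 97 = 25
Option B: s[0]='d'->'g', delta=(7-4)*7^3 mod 97 = 59, hash=75+59 mod 97 = 37
Option C: s[2]='a'->'j', delta=(10-1)*7^1 mod 97 = 63, hash=75+63 mod 97 = 41
Option D: s[2]='a'->'f', delta=(6-1)*7^1 mod 97 = 35, hash=75+35 mod 97 = 13 <-- target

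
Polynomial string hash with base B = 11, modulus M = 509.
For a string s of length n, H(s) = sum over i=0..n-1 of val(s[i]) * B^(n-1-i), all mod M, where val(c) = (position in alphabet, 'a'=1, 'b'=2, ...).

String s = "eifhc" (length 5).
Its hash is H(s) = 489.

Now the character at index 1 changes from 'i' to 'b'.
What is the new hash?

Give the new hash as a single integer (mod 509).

Answer: 334

Derivation:
val('i') = 9, val('b') = 2
Position k = 1, exponent = n-1-k = 3
B^3 mod M = 11^3 mod 509 = 313
Delta = (2 - 9) * 313 mod 509 = 354
New hash = (489 + 354) mod 509 = 334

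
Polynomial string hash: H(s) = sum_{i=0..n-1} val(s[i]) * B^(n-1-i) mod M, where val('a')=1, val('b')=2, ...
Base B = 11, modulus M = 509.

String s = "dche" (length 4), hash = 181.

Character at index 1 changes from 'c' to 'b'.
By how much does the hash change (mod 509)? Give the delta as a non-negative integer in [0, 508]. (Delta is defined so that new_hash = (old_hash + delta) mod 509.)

Answer: 388

Derivation:
Delta formula: (val(new) - val(old)) * B^(n-1-k) mod M
  val('b') - val('c') = 2 - 3 = -1
  B^(n-1-k) = 11^2 mod 509 = 121
  Delta = -1 * 121 mod 509 = 388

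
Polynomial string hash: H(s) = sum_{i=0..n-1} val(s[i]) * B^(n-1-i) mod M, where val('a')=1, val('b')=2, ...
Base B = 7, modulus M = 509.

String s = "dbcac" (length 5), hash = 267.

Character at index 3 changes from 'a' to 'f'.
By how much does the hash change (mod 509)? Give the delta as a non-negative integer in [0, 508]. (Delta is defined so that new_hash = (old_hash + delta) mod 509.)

Answer: 35

Derivation:
Delta formula: (val(new) - val(old)) * B^(n-1-k) mod M
  val('f') - val('a') = 6 - 1 = 5
  B^(n-1-k) = 7^1 mod 509 = 7
  Delta = 5 * 7 mod 509 = 35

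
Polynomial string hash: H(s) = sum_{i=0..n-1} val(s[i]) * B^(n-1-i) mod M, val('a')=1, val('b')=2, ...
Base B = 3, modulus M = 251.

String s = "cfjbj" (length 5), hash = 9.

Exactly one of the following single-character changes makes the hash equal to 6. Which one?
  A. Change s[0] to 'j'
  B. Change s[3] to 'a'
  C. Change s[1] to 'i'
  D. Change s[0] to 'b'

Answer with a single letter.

Option A: s[0]='c'->'j', delta=(10-3)*3^4 mod 251 = 65, hash=9+65 mod 251 = 74
Option B: s[3]='b'->'a', delta=(1-2)*3^1 mod 251 = 248, hash=9+248 mod 251 = 6 <-- target
Option C: s[1]='f'->'i', delta=(9-6)*3^3 mod 251 = 81, hash=9+81 mod 251 = 90
Option D: s[0]='c'->'b', delta=(2-3)*3^4 mod 251 = 170, hash=9+170 mod 251 = 179

Answer: B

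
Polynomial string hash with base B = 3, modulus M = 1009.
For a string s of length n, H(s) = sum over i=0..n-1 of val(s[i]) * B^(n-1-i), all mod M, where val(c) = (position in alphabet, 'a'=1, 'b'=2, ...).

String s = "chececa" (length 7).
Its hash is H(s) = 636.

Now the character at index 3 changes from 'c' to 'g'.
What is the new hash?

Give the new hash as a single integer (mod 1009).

val('c') = 3, val('g') = 7
Position k = 3, exponent = n-1-k = 3
B^3 mod M = 3^3 mod 1009 = 27
Delta = (7 - 3) * 27 mod 1009 = 108
New hash = (636 + 108) mod 1009 = 744

Answer: 744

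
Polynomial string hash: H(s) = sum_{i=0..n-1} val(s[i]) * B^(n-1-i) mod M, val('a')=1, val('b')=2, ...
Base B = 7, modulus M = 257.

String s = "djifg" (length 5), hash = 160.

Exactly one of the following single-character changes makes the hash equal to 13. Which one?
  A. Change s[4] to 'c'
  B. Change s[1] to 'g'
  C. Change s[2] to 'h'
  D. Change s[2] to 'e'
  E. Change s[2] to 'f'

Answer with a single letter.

Answer: E

Derivation:
Option A: s[4]='g'->'c', delta=(3-7)*7^0 mod 257 = 253, hash=160+253 mod 257 = 156
Option B: s[1]='j'->'g', delta=(7-10)*7^3 mod 257 = 256, hash=160+256 mod 257 = 159
Option C: s[2]='i'->'h', delta=(8-9)*7^2 mod 257 = 208, hash=160+208 mod 257 = 111
Option D: s[2]='i'->'e', delta=(5-9)*7^2 mod 257 = 61, hash=160+61 mod 257 = 221
Option E: s[2]='i'->'f', delta=(6-9)*7^2 mod 257 = 110, hash=160+110 mod 257 = 13 <-- target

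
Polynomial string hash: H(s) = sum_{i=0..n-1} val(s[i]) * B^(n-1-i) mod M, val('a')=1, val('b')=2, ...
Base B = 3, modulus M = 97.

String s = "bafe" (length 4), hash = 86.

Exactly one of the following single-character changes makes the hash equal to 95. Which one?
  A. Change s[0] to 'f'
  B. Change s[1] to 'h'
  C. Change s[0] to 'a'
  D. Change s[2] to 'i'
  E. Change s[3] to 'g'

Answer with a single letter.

Option A: s[0]='b'->'f', delta=(6-2)*3^3 mod 97 = 11, hash=86+11 mod 97 = 0
Option B: s[1]='a'->'h', delta=(8-1)*3^2 mod 97 = 63, hash=86+63 mod 97 = 52
Option C: s[0]='b'->'a', delta=(1-2)*3^3 mod 97 = 70, hash=86+70 mod 97 = 59
Option D: s[2]='f'->'i', delta=(9-6)*3^1 mod 97 = 9, hash=86+9 mod 97 = 95 <-- target
Option E: s[3]='e'->'g', delta=(7-5)*3^0 mod 97 = 2, hash=86+2 mod 97 = 88

Answer: D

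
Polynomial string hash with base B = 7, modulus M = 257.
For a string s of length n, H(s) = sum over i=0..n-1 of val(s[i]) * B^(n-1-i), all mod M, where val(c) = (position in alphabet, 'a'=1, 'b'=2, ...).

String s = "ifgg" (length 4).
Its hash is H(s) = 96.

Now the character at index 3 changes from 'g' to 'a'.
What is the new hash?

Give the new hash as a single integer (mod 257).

Answer: 90

Derivation:
val('g') = 7, val('a') = 1
Position k = 3, exponent = n-1-k = 0
B^0 mod M = 7^0 mod 257 = 1
Delta = (1 - 7) * 1 mod 257 = 251
New hash = (96 + 251) mod 257 = 90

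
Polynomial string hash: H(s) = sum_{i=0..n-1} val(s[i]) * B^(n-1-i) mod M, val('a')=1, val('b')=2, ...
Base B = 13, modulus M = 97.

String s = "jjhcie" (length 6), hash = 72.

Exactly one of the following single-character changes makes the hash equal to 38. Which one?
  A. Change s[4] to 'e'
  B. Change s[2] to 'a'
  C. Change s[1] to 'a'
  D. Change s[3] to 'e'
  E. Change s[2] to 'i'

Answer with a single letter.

Option A: s[4]='i'->'e', delta=(5-9)*13^1 mod 97 = 45, hash=72+45 mod 97 = 20
Option B: s[2]='h'->'a', delta=(1-8)*13^3 mod 97 = 44, hash=72+44 mod 97 = 19
Option C: s[1]='j'->'a', delta=(1-10)*13^4 mod 97 = 1, hash=72+1 mod 97 = 73
Option D: s[3]='c'->'e', delta=(5-3)*13^2 mod 97 = 47, hash=72+47 mod 97 = 22
Option E: s[2]='h'->'i', delta=(9-8)*13^3 mod 97 = 63, hash=72+63 mod 97 = 38 <-- target

Answer: E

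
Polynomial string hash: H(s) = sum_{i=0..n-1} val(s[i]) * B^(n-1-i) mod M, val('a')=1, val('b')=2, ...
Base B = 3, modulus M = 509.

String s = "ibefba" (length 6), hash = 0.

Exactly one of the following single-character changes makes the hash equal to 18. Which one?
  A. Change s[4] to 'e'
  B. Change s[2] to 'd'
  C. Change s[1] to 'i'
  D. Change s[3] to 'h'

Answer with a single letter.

Answer: D

Derivation:
Option A: s[4]='b'->'e', delta=(5-2)*3^1 mod 509 = 9, hash=0+9 mod 509 = 9
Option B: s[2]='e'->'d', delta=(4-5)*3^3 mod 509 = 482, hash=0+482 mod 509 = 482
Option C: s[1]='b'->'i', delta=(9-2)*3^4 mod 509 = 58, hash=0+58 mod 509 = 58
Option D: s[3]='f'->'h', delta=(8-6)*3^2 mod 509 = 18, hash=0+18 mod 509 = 18 <-- target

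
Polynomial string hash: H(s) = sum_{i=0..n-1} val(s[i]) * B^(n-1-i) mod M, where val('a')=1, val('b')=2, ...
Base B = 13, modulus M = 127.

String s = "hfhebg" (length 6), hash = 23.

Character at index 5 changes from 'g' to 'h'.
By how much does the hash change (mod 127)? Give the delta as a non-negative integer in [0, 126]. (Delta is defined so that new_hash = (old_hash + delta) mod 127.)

Answer: 1

Derivation:
Delta formula: (val(new) - val(old)) * B^(n-1-k) mod M
  val('h') - val('g') = 8 - 7 = 1
  B^(n-1-k) = 13^0 mod 127 = 1
  Delta = 1 * 1 mod 127 = 1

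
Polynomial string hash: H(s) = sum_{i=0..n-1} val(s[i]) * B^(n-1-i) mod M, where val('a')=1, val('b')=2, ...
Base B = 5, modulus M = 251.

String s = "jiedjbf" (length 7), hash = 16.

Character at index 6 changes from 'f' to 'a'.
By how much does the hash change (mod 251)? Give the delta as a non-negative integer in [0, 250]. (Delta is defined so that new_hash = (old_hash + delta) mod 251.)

Answer: 246

Derivation:
Delta formula: (val(new) - val(old)) * B^(n-1-k) mod M
  val('a') - val('f') = 1 - 6 = -5
  B^(n-1-k) = 5^0 mod 251 = 1
  Delta = -5 * 1 mod 251 = 246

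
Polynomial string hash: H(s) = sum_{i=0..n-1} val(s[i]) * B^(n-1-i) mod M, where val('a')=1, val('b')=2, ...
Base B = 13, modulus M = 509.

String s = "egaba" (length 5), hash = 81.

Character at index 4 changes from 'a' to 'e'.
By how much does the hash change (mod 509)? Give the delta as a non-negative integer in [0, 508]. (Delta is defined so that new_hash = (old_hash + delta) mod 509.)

Answer: 4

Derivation:
Delta formula: (val(new) - val(old)) * B^(n-1-k) mod M
  val('e') - val('a') = 5 - 1 = 4
  B^(n-1-k) = 13^0 mod 509 = 1
  Delta = 4 * 1 mod 509 = 4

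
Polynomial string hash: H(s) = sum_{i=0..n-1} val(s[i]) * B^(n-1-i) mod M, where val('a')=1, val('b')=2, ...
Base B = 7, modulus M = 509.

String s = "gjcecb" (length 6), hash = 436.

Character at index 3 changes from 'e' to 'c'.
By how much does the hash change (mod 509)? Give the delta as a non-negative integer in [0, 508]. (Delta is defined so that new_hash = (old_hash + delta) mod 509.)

Answer: 411

Derivation:
Delta formula: (val(new) - val(old)) * B^(n-1-k) mod M
  val('c') - val('e') = 3 - 5 = -2
  B^(n-1-k) = 7^2 mod 509 = 49
  Delta = -2 * 49 mod 509 = 411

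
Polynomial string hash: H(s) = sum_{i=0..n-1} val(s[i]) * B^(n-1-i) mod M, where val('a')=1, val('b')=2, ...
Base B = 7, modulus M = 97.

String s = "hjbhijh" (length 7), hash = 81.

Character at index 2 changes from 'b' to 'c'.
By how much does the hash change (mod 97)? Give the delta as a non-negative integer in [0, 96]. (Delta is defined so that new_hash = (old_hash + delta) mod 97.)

Answer: 73

Derivation:
Delta formula: (val(new) - val(old)) * B^(n-1-k) mod M
  val('c') - val('b') = 3 - 2 = 1
  B^(n-1-k) = 7^4 mod 97 = 73
  Delta = 1 * 73 mod 97 = 73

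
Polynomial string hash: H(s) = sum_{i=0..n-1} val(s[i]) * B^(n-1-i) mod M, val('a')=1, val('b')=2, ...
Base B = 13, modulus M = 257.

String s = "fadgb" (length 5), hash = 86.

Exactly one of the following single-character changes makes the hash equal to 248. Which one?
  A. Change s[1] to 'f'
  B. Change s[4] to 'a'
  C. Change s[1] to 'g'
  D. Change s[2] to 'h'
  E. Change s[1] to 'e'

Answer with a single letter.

Answer: D

Derivation:
Option A: s[1]='a'->'f', delta=(6-1)*13^3 mod 257 = 191, hash=86+191 mod 257 = 20
Option B: s[4]='b'->'a', delta=(1-2)*13^0 mod 257 = 256, hash=86+256 mod 257 = 85
Option C: s[1]='a'->'g', delta=(7-1)*13^3 mod 257 = 75, hash=86+75 mod 257 = 161
Option D: s[2]='d'->'h', delta=(8-4)*13^2 mod 257 = 162, hash=86+162 mod 257 = 248 <-- target
Option E: s[1]='a'->'e', delta=(5-1)*13^3 mod 257 = 50, hash=86+50 mod 257 = 136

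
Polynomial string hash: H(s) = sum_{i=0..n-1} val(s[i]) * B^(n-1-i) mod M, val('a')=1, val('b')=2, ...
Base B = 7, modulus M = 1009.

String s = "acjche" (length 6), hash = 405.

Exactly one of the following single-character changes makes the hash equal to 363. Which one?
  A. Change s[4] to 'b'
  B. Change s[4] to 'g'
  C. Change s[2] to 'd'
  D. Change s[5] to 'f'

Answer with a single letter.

Option A: s[4]='h'->'b', delta=(2-8)*7^1 mod 1009 = 967, hash=405+967 mod 1009 = 363 <-- target
Option B: s[4]='h'->'g', delta=(7-8)*7^1 mod 1009 = 1002, hash=405+1002 mod 1009 = 398
Option C: s[2]='j'->'d', delta=(4-10)*7^3 mod 1009 = 969, hash=405+969 mod 1009 = 365
Option D: s[5]='e'->'f', delta=(6-5)*7^0 mod 1009 = 1, hash=405+1 mod 1009 = 406

Answer: A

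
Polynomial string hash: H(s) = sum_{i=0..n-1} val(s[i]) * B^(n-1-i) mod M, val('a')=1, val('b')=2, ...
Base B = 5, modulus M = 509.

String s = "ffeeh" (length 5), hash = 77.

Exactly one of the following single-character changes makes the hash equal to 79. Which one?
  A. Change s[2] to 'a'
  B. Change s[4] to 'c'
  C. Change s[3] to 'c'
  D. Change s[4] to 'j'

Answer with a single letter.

Answer: D

Derivation:
Option A: s[2]='e'->'a', delta=(1-5)*5^2 mod 509 = 409, hash=77+409 mod 509 = 486
Option B: s[4]='h'->'c', delta=(3-8)*5^0 mod 509 = 504, hash=77+504 mod 509 = 72
Option C: s[3]='e'->'c', delta=(3-5)*5^1 mod 509 = 499, hash=77+499 mod 509 = 67
Option D: s[4]='h'->'j', delta=(10-8)*5^0 mod 509 = 2, hash=77+2 mod 509 = 79 <-- target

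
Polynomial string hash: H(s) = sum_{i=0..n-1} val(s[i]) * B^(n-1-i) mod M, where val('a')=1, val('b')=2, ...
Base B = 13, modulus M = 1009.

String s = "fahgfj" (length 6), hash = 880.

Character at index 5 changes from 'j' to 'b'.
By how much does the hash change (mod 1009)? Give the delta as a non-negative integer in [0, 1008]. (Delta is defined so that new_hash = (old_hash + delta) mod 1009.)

Answer: 1001

Derivation:
Delta formula: (val(new) - val(old)) * B^(n-1-k) mod M
  val('b') - val('j') = 2 - 10 = -8
  B^(n-1-k) = 13^0 mod 1009 = 1
  Delta = -8 * 1 mod 1009 = 1001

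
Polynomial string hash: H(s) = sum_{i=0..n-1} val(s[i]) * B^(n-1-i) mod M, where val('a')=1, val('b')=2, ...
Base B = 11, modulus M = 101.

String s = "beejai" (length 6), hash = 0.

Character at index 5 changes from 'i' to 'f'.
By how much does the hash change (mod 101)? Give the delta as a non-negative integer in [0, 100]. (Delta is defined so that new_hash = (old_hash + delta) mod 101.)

Answer: 98

Derivation:
Delta formula: (val(new) - val(old)) * B^(n-1-k) mod M
  val('f') - val('i') = 6 - 9 = -3
  B^(n-1-k) = 11^0 mod 101 = 1
  Delta = -3 * 1 mod 101 = 98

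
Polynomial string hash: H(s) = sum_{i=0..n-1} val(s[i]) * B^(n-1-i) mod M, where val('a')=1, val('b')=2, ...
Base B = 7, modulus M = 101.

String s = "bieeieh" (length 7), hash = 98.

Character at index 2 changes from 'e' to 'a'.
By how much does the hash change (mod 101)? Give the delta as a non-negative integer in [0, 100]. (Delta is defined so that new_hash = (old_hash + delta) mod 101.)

Answer: 92

Derivation:
Delta formula: (val(new) - val(old)) * B^(n-1-k) mod M
  val('a') - val('e') = 1 - 5 = -4
  B^(n-1-k) = 7^4 mod 101 = 78
  Delta = -4 * 78 mod 101 = 92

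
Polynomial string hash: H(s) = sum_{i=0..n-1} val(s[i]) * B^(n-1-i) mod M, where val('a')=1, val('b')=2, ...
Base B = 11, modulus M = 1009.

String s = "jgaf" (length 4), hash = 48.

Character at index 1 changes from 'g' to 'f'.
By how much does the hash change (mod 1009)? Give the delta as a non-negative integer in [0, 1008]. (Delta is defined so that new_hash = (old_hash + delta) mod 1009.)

Delta formula: (val(new) - val(old)) * B^(n-1-k) mod M
  val('f') - val('g') = 6 - 7 = -1
  B^(n-1-k) = 11^2 mod 1009 = 121
  Delta = -1 * 121 mod 1009 = 888

Answer: 888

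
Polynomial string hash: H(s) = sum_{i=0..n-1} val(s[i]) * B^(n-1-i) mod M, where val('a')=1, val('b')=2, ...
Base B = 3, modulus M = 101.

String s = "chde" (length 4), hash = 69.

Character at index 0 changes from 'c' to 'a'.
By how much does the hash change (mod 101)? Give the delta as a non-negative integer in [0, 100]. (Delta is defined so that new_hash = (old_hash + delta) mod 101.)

Delta formula: (val(new) - val(old)) * B^(n-1-k) mod M
  val('a') - val('c') = 1 - 3 = -2
  B^(n-1-k) = 3^3 mod 101 = 27
  Delta = -2 * 27 mod 101 = 47

Answer: 47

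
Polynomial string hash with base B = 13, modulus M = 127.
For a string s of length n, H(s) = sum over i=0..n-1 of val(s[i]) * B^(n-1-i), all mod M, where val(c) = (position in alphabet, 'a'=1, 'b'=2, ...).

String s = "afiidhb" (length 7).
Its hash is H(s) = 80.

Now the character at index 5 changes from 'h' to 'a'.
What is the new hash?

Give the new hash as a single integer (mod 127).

Answer: 116

Derivation:
val('h') = 8, val('a') = 1
Position k = 5, exponent = n-1-k = 1
B^1 mod M = 13^1 mod 127 = 13
Delta = (1 - 8) * 13 mod 127 = 36
New hash = (80 + 36) mod 127 = 116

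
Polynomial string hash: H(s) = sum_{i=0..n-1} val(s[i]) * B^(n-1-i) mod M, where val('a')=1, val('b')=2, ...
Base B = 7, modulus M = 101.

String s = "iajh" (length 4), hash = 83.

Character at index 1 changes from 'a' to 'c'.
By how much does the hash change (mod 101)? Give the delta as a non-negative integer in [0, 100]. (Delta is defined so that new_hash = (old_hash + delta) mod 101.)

Delta formula: (val(new) - val(old)) * B^(n-1-k) mod M
  val('c') - val('a') = 3 - 1 = 2
  B^(n-1-k) = 7^2 mod 101 = 49
  Delta = 2 * 49 mod 101 = 98

Answer: 98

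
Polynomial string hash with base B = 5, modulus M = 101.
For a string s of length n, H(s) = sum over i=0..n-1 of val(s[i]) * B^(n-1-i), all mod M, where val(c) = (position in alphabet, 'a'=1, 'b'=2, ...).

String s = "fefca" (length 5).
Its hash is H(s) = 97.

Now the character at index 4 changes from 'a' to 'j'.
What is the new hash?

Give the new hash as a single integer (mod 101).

val('a') = 1, val('j') = 10
Position k = 4, exponent = n-1-k = 0
B^0 mod M = 5^0 mod 101 = 1
Delta = (10 - 1) * 1 mod 101 = 9
New hash = (97 + 9) mod 101 = 5

Answer: 5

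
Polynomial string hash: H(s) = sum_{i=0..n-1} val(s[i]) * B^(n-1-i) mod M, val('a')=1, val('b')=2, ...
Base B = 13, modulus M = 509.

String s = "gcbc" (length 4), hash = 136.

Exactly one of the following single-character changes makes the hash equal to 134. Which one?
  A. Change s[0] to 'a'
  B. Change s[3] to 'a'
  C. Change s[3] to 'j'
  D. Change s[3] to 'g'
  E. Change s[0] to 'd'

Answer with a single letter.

Option A: s[0]='g'->'a', delta=(1-7)*13^3 mod 509 = 52, hash=136+52 mod 509 = 188
Option B: s[3]='c'->'a', delta=(1-3)*13^0 mod 509 = 507, hash=136+507 mod 509 = 134 <-- target
Option C: s[3]='c'->'j', delta=(10-3)*13^0 mod 509 = 7, hash=136+7 mod 509 = 143
Option D: s[3]='c'->'g', delta=(7-3)*13^0 mod 509 = 4, hash=136+4 mod 509 = 140
Option E: s[0]='g'->'d', delta=(4-7)*13^3 mod 509 = 26, hash=136+26 mod 509 = 162

Answer: B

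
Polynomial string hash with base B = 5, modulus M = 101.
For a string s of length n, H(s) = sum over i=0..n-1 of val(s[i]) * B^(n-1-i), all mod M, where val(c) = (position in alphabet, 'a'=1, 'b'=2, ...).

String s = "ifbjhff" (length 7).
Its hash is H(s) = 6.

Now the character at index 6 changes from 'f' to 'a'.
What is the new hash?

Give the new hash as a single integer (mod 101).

Answer: 1

Derivation:
val('f') = 6, val('a') = 1
Position k = 6, exponent = n-1-k = 0
B^0 mod M = 5^0 mod 101 = 1
Delta = (1 - 6) * 1 mod 101 = 96
New hash = (6 + 96) mod 101 = 1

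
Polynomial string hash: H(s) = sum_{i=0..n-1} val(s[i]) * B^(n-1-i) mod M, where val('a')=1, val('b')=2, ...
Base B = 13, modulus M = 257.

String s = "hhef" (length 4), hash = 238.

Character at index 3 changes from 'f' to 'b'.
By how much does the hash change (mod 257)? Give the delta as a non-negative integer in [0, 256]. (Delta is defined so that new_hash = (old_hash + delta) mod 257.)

Delta formula: (val(new) - val(old)) * B^(n-1-k) mod M
  val('b') - val('f') = 2 - 6 = -4
  B^(n-1-k) = 13^0 mod 257 = 1
  Delta = -4 * 1 mod 257 = 253

Answer: 253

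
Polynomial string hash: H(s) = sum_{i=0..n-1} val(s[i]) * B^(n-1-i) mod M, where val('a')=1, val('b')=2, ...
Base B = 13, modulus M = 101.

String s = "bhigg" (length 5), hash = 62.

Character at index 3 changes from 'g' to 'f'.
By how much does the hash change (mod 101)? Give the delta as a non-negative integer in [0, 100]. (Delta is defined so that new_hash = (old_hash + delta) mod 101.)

Delta formula: (val(new) - val(old)) * B^(n-1-k) mod M
  val('f') - val('g') = 6 - 7 = -1
  B^(n-1-k) = 13^1 mod 101 = 13
  Delta = -1 * 13 mod 101 = 88

Answer: 88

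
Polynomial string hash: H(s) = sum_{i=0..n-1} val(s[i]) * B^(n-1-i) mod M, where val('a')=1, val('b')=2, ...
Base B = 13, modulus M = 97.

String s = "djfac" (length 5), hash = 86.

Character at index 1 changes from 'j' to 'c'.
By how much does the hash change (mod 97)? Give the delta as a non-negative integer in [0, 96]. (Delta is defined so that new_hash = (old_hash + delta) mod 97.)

Delta formula: (val(new) - val(old)) * B^(n-1-k) mod M
  val('c') - val('j') = 3 - 10 = -7
  B^(n-1-k) = 13^3 mod 97 = 63
  Delta = -7 * 63 mod 97 = 44

Answer: 44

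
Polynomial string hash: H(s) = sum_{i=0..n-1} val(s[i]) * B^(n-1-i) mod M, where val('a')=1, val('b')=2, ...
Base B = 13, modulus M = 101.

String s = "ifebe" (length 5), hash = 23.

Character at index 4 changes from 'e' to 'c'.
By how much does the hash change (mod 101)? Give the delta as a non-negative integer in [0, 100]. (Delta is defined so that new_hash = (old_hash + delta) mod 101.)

Answer: 99

Derivation:
Delta formula: (val(new) - val(old)) * B^(n-1-k) mod M
  val('c') - val('e') = 3 - 5 = -2
  B^(n-1-k) = 13^0 mod 101 = 1
  Delta = -2 * 1 mod 101 = 99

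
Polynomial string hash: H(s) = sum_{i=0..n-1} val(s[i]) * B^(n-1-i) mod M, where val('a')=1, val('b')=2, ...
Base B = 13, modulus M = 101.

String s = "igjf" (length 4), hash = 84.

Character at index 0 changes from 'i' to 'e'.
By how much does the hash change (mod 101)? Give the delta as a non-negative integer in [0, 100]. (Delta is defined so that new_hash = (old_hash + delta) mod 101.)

Delta formula: (val(new) - val(old)) * B^(n-1-k) mod M
  val('e') - val('i') = 5 - 9 = -4
  B^(n-1-k) = 13^3 mod 101 = 76
  Delta = -4 * 76 mod 101 = 100

Answer: 100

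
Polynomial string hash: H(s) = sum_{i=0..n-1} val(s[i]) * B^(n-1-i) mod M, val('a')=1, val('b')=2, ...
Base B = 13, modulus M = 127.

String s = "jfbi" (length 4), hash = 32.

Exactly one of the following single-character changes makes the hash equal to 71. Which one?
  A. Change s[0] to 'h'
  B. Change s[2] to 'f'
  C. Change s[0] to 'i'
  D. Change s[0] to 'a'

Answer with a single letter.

Option A: s[0]='j'->'h', delta=(8-10)*13^3 mod 127 = 51, hash=32+51 mod 127 = 83
Option B: s[2]='b'->'f', delta=(6-2)*13^1 mod 127 = 52, hash=32+52 mod 127 = 84
Option C: s[0]='j'->'i', delta=(9-10)*13^3 mod 127 = 89, hash=32+89 mod 127 = 121
Option D: s[0]='j'->'a', delta=(1-10)*13^3 mod 127 = 39, hash=32+39 mod 127 = 71 <-- target

Answer: D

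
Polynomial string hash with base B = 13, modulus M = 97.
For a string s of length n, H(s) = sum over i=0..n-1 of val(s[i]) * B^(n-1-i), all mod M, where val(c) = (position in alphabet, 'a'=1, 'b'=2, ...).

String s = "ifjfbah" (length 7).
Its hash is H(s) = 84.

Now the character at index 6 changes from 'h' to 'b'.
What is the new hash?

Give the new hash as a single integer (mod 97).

Answer: 78

Derivation:
val('h') = 8, val('b') = 2
Position k = 6, exponent = n-1-k = 0
B^0 mod M = 13^0 mod 97 = 1
Delta = (2 - 8) * 1 mod 97 = 91
New hash = (84 + 91) mod 97 = 78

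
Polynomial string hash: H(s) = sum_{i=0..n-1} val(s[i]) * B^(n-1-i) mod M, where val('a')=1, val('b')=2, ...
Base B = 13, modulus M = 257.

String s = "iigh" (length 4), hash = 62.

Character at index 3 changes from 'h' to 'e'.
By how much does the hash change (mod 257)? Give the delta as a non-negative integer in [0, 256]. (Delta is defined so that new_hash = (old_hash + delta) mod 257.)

Delta formula: (val(new) - val(old)) * B^(n-1-k) mod M
  val('e') - val('h') = 5 - 8 = -3
  B^(n-1-k) = 13^0 mod 257 = 1
  Delta = -3 * 1 mod 257 = 254

Answer: 254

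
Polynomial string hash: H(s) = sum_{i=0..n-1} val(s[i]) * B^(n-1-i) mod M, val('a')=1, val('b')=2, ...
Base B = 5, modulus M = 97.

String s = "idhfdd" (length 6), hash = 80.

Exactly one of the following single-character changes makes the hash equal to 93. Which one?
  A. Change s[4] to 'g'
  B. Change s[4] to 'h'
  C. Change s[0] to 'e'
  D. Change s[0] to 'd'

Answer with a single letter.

Answer: C

Derivation:
Option A: s[4]='d'->'g', delta=(7-4)*5^1 mod 97 = 15, hash=80+15 mod 97 = 95
Option B: s[4]='d'->'h', delta=(8-4)*5^1 mod 97 = 20, hash=80+20 mod 97 = 3
Option C: s[0]='i'->'e', delta=(5-9)*5^5 mod 97 = 13, hash=80+13 mod 97 = 93 <-- target
Option D: s[0]='i'->'d', delta=(4-9)*5^5 mod 97 = 89, hash=80+89 mod 97 = 72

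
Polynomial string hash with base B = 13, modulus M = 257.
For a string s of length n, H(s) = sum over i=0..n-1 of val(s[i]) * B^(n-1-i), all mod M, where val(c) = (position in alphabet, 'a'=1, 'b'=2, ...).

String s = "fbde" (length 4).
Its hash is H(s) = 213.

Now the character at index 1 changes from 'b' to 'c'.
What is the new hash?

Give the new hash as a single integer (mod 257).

Answer: 125

Derivation:
val('b') = 2, val('c') = 3
Position k = 1, exponent = n-1-k = 2
B^2 mod M = 13^2 mod 257 = 169
Delta = (3 - 2) * 169 mod 257 = 169
New hash = (213 + 169) mod 257 = 125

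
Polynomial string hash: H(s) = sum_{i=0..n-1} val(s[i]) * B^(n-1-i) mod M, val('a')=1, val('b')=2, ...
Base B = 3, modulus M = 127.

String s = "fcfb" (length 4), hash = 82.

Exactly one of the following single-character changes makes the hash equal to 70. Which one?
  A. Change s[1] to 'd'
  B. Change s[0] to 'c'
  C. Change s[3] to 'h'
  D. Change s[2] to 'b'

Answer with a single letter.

Answer: D

Derivation:
Option A: s[1]='c'->'d', delta=(4-3)*3^2 mod 127 = 9, hash=82+9 mod 127 = 91
Option B: s[0]='f'->'c', delta=(3-6)*3^3 mod 127 = 46, hash=82+46 mod 127 = 1
Option C: s[3]='b'->'h', delta=(8-2)*3^0 mod 127 = 6, hash=82+6 mod 127 = 88
Option D: s[2]='f'->'b', delta=(2-6)*3^1 mod 127 = 115, hash=82+115 mod 127 = 70 <-- target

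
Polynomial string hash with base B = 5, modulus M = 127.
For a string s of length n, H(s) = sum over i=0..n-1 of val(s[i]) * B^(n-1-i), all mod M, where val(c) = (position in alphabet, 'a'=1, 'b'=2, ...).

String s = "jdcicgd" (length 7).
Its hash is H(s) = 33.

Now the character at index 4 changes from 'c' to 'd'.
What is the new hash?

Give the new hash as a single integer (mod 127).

val('c') = 3, val('d') = 4
Position k = 4, exponent = n-1-k = 2
B^2 mod M = 5^2 mod 127 = 25
Delta = (4 - 3) * 25 mod 127 = 25
New hash = (33 + 25) mod 127 = 58

Answer: 58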